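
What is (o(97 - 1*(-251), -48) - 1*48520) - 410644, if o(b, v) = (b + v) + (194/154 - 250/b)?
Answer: -6147852619/13398 ≈ -4.5886e+5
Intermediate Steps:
o(b, v) = 97/77 + b + v - 250/b (o(b, v) = (b + v) + (194*(1/154) - 250/b) = (b + v) + (97/77 - 250/b) = 97/77 + b + v - 250/b)
(o(97 - 1*(-251), -48) - 1*48520) - 410644 = ((97/77 + (97 - 1*(-251)) - 48 - 250/(97 - 1*(-251))) - 1*48520) - 410644 = ((97/77 + (97 + 251) - 48 - 250/(97 + 251)) - 48520) - 410644 = ((97/77 + 348 - 48 - 250/348) - 48520) - 410644 = ((97/77 + 348 - 48 - 250*1/348) - 48520) - 410644 = ((97/77 + 348 - 48 - 125/174) - 48520) - 410644 = (4026653/13398 - 48520) - 410644 = -646044307/13398 - 410644 = -6147852619/13398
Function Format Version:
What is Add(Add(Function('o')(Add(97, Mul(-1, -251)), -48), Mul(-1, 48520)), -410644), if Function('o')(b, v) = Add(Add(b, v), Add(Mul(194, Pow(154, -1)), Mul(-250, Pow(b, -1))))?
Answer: Rational(-6147852619, 13398) ≈ -4.5886e+5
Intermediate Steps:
Function('o')(b, v) = Add(Rational(97, 77), b, v, Mul(-250, Pow(b, -1))) (Function('o')(b, v) = Add(Add(b, v), Add(Mul(194, Rational(1, 154)), Mul(-250, Pow(b, -1)))) = Add(Add(b, v), Add(Rational(97, 77), Mul(-250, Pow(b, -1)))) = Add(Rational(97, 77), b, v, Mul(-250, Pow(b, -1))))
Add(Add(Function('o')(Add(97, Mul(-1, -251)), -48), Mul(-1, 48520)), -410644) = Add(Add(Add(Rational(97, 77), Add(97, Mul(-1, -251)), -48, Mul(-250, Pow(Add(97, Mul(-1, -251)), -1))), Mul(-1, 48520)), -410644) = Add(Add(Add(Rational(97, 77), Add(97, 251), -48, Mul(-250, Pow(Add(97, 251), -1))), -48520), -410644) = Add(Add(Add(Rational(97, 77), 348, -48, Mul(-250, Pow(348, -1))), -48520), -410644) = Add(Add(Add(Rational(97, 77), 348, -48, Mul(-250, Rational(1, 348))), -48520), -410644) = Add(Add(Add(Rational(97, 77), 348, -48, Rational(-125, 174)), -48520), -410644) = Add(Add(Rational(4026653, 13398), -48520), -410644) = Add(Rational(-646044307, 13398), -410644) = Rational(-6147852619, 13398)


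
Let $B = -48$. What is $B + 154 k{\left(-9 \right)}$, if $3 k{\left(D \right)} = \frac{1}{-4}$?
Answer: $- \frac{365}{6} \approx -60.833$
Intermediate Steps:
$k{\left(D \right)} = - \frac{1}{12}$ ($k{\left(D \right)} = \frac{1}{3 \left(-4\right)} = \frac{1}{3} \left(- \frac{1}{4}\right) = - \frac{1}{12}$)
$B + 154 k{\left(-9 \right)} = -48 + 154 \left(- \frac{1}{12}\right) = -48 - \frac{77}{6} = - \frac{365}{6}$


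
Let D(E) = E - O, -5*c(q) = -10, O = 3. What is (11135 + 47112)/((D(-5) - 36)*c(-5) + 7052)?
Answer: 58247/6964 ≈ 8.3640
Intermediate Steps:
c(q) = 2 (c(q) = -⅕*(-10) = 2)
D(E) = -3 + E (D(E) = E - 1*3 = E - 3 = -3 + E)
(11135 + 47112)/((D(-5) - 36)*c(-5) + 7052) = (11135 + 47112)/(((-3 - 5) - 36)*2 + 7052) = 58247/((-8 - 36)*2 + 7052) = 58247/(-44*2 + 7052) = 58247/(-88 + 7052) = 58247/6964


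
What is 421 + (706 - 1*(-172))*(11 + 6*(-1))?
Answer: 4811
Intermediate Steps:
421 + (706 - 1*(-172))*(11 + 6*(-1)) = 421 + (706 + 172)*(11 - 6) = 421 + 878*5 = 421 + 4390 = 4811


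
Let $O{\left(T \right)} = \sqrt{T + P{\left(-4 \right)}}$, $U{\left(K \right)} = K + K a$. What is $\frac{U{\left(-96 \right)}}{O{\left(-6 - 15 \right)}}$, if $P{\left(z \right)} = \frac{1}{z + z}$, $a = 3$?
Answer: $\frac{768 i \sqrt{2}}{13} \approx 83.547 i$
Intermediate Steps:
$U{\left(K \right)} = 4 K$ ($U{\left(K \right)} = K + K 3 = K + 3 K = 4 K$)
$P{\left(z \right)} = \frac{1}{2 z}$
$O{\left(T \right)} = \sqrt{- \frac{1}{8} + T}$ ($O{\left(T \right)} = \sqrt{T + \frac{1}{2 \left(-4\right)}} = \sqrt{T + \frac{1}{2} \left(- \frac{1}{4}\right)} = \sqrt{T - \frac{1}{8}} = \sqrt{- \frac{1}{8} + T}$)
$\frac{U{\left(-96 \right)}}{O{\left(-6 - 15 \right)}} = \frac{4 \left(-96\right)}{\frac{1}{4} \sqrt{-2 + 16 \left(-6 - 15\right)}} = - \frac{384}{\frac{1}{4} \sqrt{-2 + 16 \left(-21\right)}} = - \frac{384}{\frac{1}{4} \sqrt{-2 - 336}} = - \frac{384}{\frac{1}{4} \sqrt{-338}} = - \frac{384}{\frac{1}{4} \cdot 13 i \sqrt{2}} = - \frac{384}{\frac{13}{4} i \sqrt{2}} = - 384 \left(- \frac{2 i \sqrt{2}}{13}\right) = \frac{768 i \sqrt{2}}{13}$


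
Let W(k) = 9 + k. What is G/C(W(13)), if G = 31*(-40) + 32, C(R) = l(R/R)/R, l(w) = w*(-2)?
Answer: 13288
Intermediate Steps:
l(w) = -2*w
C(R) = -2/R (C(R) = (-2*R/R)/R = (-2*1)/R = -2/R)
G = -1208 (G = -1240 + 32 = -1208)
G/C(W(13)) = -1208/((-2/(9 + 13))) = -1208/((-2/22)) = -1208/((-2*1/22)) = -1208/(-1/11) = -1208*(-11) = 13288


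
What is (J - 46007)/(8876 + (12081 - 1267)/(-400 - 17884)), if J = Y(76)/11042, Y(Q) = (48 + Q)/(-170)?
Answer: -197379391327692/38077308575725 ≈ -5.1836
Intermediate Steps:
Y(Q) = -24/85 - Q/170 (Y(Q) = (48 + Q)*(-1/170) = -24/85 - Q/170)
J = -31/469285 (J = (-24/85 - 1/170*76)/11042 = (-24/85 - 38/85)*(1/11042) = -62/85*1/11042 = -31/469285 ≈ -6.6058e-5)
(J - 46007)/(8876 + (12081 - 1267)/(-400 - 17884)) = (-31/469285 - 46007)/(8876 + (12081 - 1267)/(-400 - 17884)) = -21590395026/(469285*(8876 + 10814/(-18284))) = -21590395026/(469285*(8876 + 10814*(-1/18284))) = -21590395026/(469285*(8876 - 5407/9142)) = -21590395026/(469285*81138985/9142) = -21590395026/469285*9142/81138985 = -197379391327692/38077308575725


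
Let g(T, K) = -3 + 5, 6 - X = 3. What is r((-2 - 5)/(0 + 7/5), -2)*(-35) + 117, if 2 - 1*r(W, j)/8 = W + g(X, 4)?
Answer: -1283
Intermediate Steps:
X = 3 (X = 6 - 1*3 = 6 - 3 = 3)
g(T, K) = 2
r(W, j) = -8*W (r(W, j) = 16 - 8*(W + 2) = 16 - 8*(2 + W) = 16 + (-16 - 8*W) = -8*W)
r((-2 - 5)/(0 + 7/5), -2)*(-35) + 117 = -8*(-2 - 5)/(0 + 7/5)*(-35) + 117 = -(-56)/(0 + 7*(⅕))*(-35) + 117 = -(-56)/(0 + 7/5)*(-35) + 117 = -(-56)/7/5*(-35) + 117 = -(-56)*5/7*(-35) + 117 = -8*(-5)*(-35) + 117 = 40*(-35) + 117 = -1400 + 117 = -1283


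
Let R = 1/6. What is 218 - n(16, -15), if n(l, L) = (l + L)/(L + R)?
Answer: 19408/89 ≈ 218.07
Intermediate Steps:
R = 1/6 ≈ 0.16667
n(l, L) = (L + l)/(1/6 + L) (n(l, L) = (l + L)/(L + 1/6) = (L + l)/(1/6 + L))
218 - n(16, -15) = 218 - 6*(-15 + 16)/(1 + 6*(-15)) = 218 - 6/(1 - 90) = 218 - 6/(-89) = 218 - 6*(-1)/89 = 218 - 1*(-6/89) = 218 + 6/89 = 19408/89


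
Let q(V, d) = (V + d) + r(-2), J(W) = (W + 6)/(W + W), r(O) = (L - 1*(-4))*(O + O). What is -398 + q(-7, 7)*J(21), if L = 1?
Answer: -2876/7 ≈ -410.86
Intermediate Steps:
r(O) = 10*O (r(O) = (1 - 1*(-4))*(O + O) = (1 + 4)*(2*O) = 5*(2*O) = 10*O)
J(W) = (6 + W)/(2*W) (J(W) = (6 + W)/((2*W)) = (6 + W)*(1/(2*W)) = (6 + W)/(2*W))
q(V, d) = -20 + V + d (q(V, d) = (V + d) + 10*(-2) = (V + d) - 20 = -20 + V + d)
-398 + q(-7, 7)*J(21) = -398 + (-20 - 7 + 7)*((½)*(6 + 21)/21) = -398 - 10*27/21 = -398 - 20*9/14 = -398 - 90/7 = -2876/7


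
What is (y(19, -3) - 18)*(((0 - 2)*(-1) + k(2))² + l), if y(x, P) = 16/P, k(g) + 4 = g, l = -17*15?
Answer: 5950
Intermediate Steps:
l = -255 (l = -1*255 = -255)
k(g) = -4 + g
(y(19, -3) - 18)*(((0 - 2)*(-1) + k(2))² + l) = (16/(-3) - 18)*(((0 - 2)*(-1) + (-4 + 2))² - 255) = (16*(-⅓) - 18)*((-2*(-1) - 2)² - 255) = (-16/3 - 18)*((2 - 2)² - 255) = -70*(0² - 255)/3 = -70*(0 - 255)/3 = -70/3*(-255) = 5950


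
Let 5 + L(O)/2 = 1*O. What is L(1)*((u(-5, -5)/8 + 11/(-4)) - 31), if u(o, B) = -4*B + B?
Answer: 255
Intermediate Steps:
u(o, B) = -3*B
L(O) = -10 + 2*O (L(O) = -10 + 2*(1*O) = -10 + 2*O)
L(1)*((u(-5, -5)/8 + 11/(-4)) - 31) = (-10 + 2*1)*((-3*(-5)/8 + 11/(-4)) - 31) = (-10 + 2)*((15*(1/8) + 11*(-1/4)) - 31) = -8*((15/8 - 11/4) - 31) = -8*(-7/8 - 31) = -8*(-255/8) = 255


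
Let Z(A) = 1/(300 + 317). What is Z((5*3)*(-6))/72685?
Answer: 1/44846645 ≈ 2.2298e-8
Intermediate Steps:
Z(A) = 1/617
Z((5*3)*(-6))/72685 = (1/617)/72685 = (1/617)*(1/72685) = 1/44846645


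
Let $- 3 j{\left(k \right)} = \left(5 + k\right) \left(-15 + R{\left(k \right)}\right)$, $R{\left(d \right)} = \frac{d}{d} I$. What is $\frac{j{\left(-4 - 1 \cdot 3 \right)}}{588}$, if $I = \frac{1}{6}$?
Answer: $- \frac{89}{5292} \approx -0.016818$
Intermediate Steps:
$I = \frac{1}{6} \approx 0.16667$
$R{\left(d \right)} = \frac{1}{6}$ ($R{\left(d \right)} = \frac{d}{d} \frac{1}{6} = 1 \cdot \frac{1}{6} = \frac{1}{6}$)
$j{\left(k \right)} = \frac{445}{18} + \frac{89 k}{18}$ ($j{\left(k \right)} = - \frac{\left(5 + k\right) \left(-15 + \frac{1}{6}\right)}{3} = - \frac{\left(5 + k\right) \left(- \frac{89}{6}\right)}{3} = - \frac{- \frac{445}{6} - \frac{89 k}{6}}{3} = \frac{445}{18} + \frac{89 k}{18}$)
$\frac{j{\left(-4 - 1 \cdot 3 \right)}}{588} = \frac{\frac{445}{18} + \frac{89 \left(-4 - 1 \cdot 3\right)}{18}}{588} = \left(\frac{445}{18} + \frac{89 \left(-4 - 3\right)}{18}\right) \frac{1}{588} = \left(\frac{445}{18} + \frac{89}{18} \left(-7\right)\right) \frac{1}{588} = \left(\frac{445}{18} - \frac{623}{18}\right) \frac{1}{588} = \left(- \frac{89}{9}\right) \frac{1}{588} = - \frac{89}{5292}$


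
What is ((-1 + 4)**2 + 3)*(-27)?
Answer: -324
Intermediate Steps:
((-1 + 4)**2 + 3)*(-27) = (3**2 + 3)*(-27) = (9 + 3)*(-27) = 12*(-27) = -324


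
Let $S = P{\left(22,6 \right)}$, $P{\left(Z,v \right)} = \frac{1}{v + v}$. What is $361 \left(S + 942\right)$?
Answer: $\frac{4081105}{12} \approx 3.4009 \cdot 10^{5}$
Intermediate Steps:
$P{\left(Z,v \right)} = \frac{1}{2 v}$
$S = \frac{1}{12}$ ($S = \frac{1}{2 \cdot 6} = \frac{1}{2} \cdot \frac{1}{6} = \frac{1}{12} \approx 0.083333$)
$361 \left(S + 942\right) = 361 \left(\frac{1}{12} + 942\right) = 361 \cdot \frac{11305}{12} = \frac{4081105}{12}$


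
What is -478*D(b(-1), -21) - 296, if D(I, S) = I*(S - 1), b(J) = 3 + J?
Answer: 20736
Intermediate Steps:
D(I, S) = I*(-1 + S)
-478*D(b(-1), -21) - 296 = -478*(3 - 1)*(-1 - 21) - 296 = -956*(-22) - 296 = -478*(-44) - 296 = 21032 - 296 = 20736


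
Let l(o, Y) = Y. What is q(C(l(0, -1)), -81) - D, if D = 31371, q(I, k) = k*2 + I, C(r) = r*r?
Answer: -31532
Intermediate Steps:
C(r) = r**2
q(I, k) = I + 2*k (q(I, k) = 2*k + I = I + 2*k)
q(C(l(0, -1)), -81) - D = ((-1)**2 + 2*(-81)) - 1*31371 = (1 - 162) - 31371 = -161 - 31371 = -31532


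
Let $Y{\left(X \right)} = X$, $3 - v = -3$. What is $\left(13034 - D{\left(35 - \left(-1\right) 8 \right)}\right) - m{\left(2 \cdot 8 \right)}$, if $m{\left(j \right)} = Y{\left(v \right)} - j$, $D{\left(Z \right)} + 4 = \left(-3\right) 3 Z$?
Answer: $13435$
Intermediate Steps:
$v = 6$ ($v = 3 - -3 = 3 + 3 = 6$)
$D{\left(Z \right)} = -4 - 9 Z$ ($D{\left(Z \right)} = -4 + \left(-3\right) 3 Z = -4 - 9 Z$)
$m{\left(j \right)} = 6 - j$
$\left(13034 - D{\left(35 - \left(-1\right) 8 \right)}\right) - m{\left(2 \cdot 8 \right)} = \left(13034 - \left(-4 - 9 \left(35 - \left(-1\right) 8\right)\right)\right) - \left(6 - 2 \cdot 8\right) = \left(13034 - \left(-4 - 9 \left(35 - -8\right)\right)\right) - \left(6 - 16\right) = \left(13034 - \left(-4 - 9 \left(35 + 8\right)\right)\right) - \left(6 - 16\right) = \left(13034 - \left(-4 - 387\right)\right) - -10 = \left(13034 - \left(-4 - 387\right)\right) + 10 = \left(13034 - -391\right) + 10 = \left(13034 + 391\right) + 10 = 13425 + 10 = 13435$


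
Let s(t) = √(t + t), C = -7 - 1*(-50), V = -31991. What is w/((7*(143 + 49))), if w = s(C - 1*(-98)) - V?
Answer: 31991/1344 + √282/1344 ≈ 23.815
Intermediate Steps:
C = 43 (C = -7 + 50 = 43)
s(t) = √2*√t (s(t) = √(2*t) = √2*√t)
w = 31991 + √282 (w = √2*√(43 - 1*(-98)) - 1*(-31991) = √2*√(43 + 98) + 31991 = √2*√141 + 31991 = √282 + 31991 = 31991 + √282 ≈ 32008.)
w/((7*(143 + 49))) = (31991 + √282)/((7*(143 + 49))) = (31991 + √282)/((7*192)) = (31991 + √282)/1344 = (31991 + √282)*(1/1344) = 31991/1344 + √282/1344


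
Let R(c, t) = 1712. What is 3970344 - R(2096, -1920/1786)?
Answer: 3968632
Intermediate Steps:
3970344 - R(2096, -1920/1786) = 3970344 - 1*1712 = 3970344 - 1712 = 3968632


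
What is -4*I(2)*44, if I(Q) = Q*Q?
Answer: -704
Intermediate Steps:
I(Q) = Q**2
-4*I(2)*44 = -4*2**2*44 = -4*4*44 = -16*44 = -704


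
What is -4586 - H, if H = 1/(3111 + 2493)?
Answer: -25699945/5604 ≈ -4586.0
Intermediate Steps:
H = 1/5604 ≈ 0.00017844
-4586 - H = -4586 - 1*1/5604 = -4586 - 1/5604 = -25699945/5604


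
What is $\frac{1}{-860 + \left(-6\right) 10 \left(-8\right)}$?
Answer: $- \frac{1}{380} \approx -0.0026316$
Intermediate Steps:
$\frac{1}{-860 + \left(-6\right) 10 \left(-8\right)} = \frac{1}{-860 - -480} = \frac{1}{-860 + 480} = \frac{1}{-380} = - \frac{1}{380}$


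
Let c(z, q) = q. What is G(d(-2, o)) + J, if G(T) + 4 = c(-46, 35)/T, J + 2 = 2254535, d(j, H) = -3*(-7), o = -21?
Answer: 6763592/3 ≈ 2.2545e+6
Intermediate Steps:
d(j, H) = 21
J = 2254533 (J = -2 + 2254535 = 2254533)
G(T) = -4 + 35/T
G(d(-2, o)) + J = (-4 + 35/21) + 2254533 = (-4 + 35*(1/21)) + 2254533 = (-4 + 5/3) + 2254533 = -7/3 + 2254533 = 6763592/3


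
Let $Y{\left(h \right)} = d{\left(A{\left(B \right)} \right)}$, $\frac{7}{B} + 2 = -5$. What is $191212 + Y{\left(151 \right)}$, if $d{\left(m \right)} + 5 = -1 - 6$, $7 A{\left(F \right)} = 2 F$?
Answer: $191200$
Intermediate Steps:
$B = -1$ ($B = \frac{7}{-2 - 5} = \frac{7}{-7} = 7 \left(- \frac{1}{7}\right) = -1$)
$A{\left(F \right)} = \frac{2 F}{7}$
$d{\left(m \right)} = -12$ ($d{\left(m \right)} = -5 - 7 = -12$)
$Y{\left(h \right)} = -12$
$191212 + Y{\left(151 \right)} = 191212 - 12 = 191200$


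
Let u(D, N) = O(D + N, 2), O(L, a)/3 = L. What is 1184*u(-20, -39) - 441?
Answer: -210009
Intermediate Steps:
O(L, a) = 3*L
u(D, N) = 3*D + 3*N (u(D, N) = 3*(D + N) = 3*D + 3*N)
1184*u(-20, -39) - 441 = 1184*(3*(-20) + 3*(-39)) - 441 = 1184*(-60 - 117) - 441 = 1184*(-177) - 441 = -209568 - 441 = -210009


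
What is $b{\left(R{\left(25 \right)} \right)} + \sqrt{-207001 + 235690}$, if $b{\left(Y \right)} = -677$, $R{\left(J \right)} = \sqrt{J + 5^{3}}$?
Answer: $-677 + \sqrt{28689} \approx -507.62$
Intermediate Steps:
$R{\left(J \right)} = \sqrt{125 + J}$ ($R{\left(J \right)} = \sqrt{J + 125} = \sqrt{125 + J}$)
$b{\left(R{\left(25 \right)} \right)} + \sqrt{-207001 + 235690} = -677 + \sqrt{-207001 + 235690} = -677 + \sqrt{28689}$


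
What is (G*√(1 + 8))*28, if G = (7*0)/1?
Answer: 0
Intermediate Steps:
G = 0 (G = 0*1 = 0)
(G*√(1 + 8))*28 = (0*√(1 + 8))*28 = (0*√9)*28 = (0*3)*28 = 0*28 = 0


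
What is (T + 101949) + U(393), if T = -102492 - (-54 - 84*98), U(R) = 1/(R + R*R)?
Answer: 1198941607/154842 ≈ 7743.0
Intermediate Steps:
U(R) = 1/(R + R²)
T = -94206 (T = -102492 - (-54 - 8232) = -102492 - 1*(-8286) = -102492 + 8286 = -94206)
(T + 101949) + U(393) = (-94206 + 101949) + 1/(393*(1 + 393)) = 7743 + (1/393)/394 = 7743 + (1/393)*(1/394) = 7743 + 1/154842 = 1198941607/154842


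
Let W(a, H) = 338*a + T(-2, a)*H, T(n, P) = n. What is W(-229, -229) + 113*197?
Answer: -54683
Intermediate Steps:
W(a, H) = -2*H + 338*a (W(a, H) = 338*a - 2*H = -2*H + 338*a)
W(-229, -229) + 113*197 = (-2*(-229) + 338*(-229)) + 113*197 = (458 - 77402) + 22261 = -76944 + 22261 = -54683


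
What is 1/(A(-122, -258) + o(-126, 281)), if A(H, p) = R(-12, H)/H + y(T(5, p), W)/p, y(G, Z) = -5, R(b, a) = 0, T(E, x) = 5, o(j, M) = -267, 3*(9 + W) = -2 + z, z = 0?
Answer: -258/68881 ≈ -0.0037456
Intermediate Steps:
W = -29/3 (W = -9 + (-2 + 0)/3 = -9 + (⅓)*(-2) = -9 - ⅔ = -29/3 ≈ -9.6667)
A(H, p) = -5/p (A(H, p) = 0/H - 5/p = 0 - 5/p = -5/p)
1/(A(-122, -258) + o(-126, 281)) = 1/(-5/(-258) - 267) = 1/(-5*(-1/258) - 267) = 1/(5/258 - 267) = 1/(-68881/258) = -258/68881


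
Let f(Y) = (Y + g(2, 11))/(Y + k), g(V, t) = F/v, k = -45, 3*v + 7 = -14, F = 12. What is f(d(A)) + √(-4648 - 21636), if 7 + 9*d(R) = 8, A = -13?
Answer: 1/28 + 2*I*√6571 ≈ 0.035714 + 162.12*I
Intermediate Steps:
d(R) = ⅑ (d(R) = -7/9 + (⅑)*8 = -7/9 + 8/9 = ⅑)
v = -7 (v = -7/3 + (⅓)*(-14) = -7/3 - 14/3 = -7)
g(V, t) = -12/7 (g(V, t) = 12/(-7) = 12*(-⅐) = -12/7)
f(Y) = (-12/7 + Y)/(-45 + Y) (f(Y) = (Y - 12/7)/(Y - 45) = (-12/7 + Y)/(-45 + Y))
f(d(A)) + √(-4648 - 21636) = (-12/7 + ⅑)/(-45 + ⅑) + √(-4648 - 21636) = -101/63/(-404/9) + √(-26284) = -9/404*(-101/63) + 2*I*√6571 = 1/28 + 2*I*√6571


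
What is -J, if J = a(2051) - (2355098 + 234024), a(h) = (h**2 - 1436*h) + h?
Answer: 1325706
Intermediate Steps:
a(h) = h**2 - 1435*h
J = -1325706 (J = 2051*(-1435 + 2051) - (2355098 + 234024) = 2051*616 - 1*2589122 = 1263416 - 2589122 = -1325706)
-J = -1*(-1325706) = 1325706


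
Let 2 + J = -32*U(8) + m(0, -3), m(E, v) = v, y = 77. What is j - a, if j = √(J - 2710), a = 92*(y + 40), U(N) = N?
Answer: -10764 + I*√2971 ≈ -10764.0 + 54.507*I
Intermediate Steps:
J = -261 (J = -2 + (-32*8 - 3) = -2 + (-256 - 3) = -2 - 259 = -261)
a = 10764 (a = 92*(77 + 40) = 92*117 = 10764)
j = I*√2971 (j = √(-261 - 2710) = √(-2971) = I*√2971 ≈ 54.507*I)
j - a = I*√2971 - 1*10764 = I*√2971 - 10764 = -10764 + I*√2971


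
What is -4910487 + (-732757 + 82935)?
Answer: -5560309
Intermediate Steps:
-4910487 + (-732757 + 82935) = -4910487 - 649822 = -5560309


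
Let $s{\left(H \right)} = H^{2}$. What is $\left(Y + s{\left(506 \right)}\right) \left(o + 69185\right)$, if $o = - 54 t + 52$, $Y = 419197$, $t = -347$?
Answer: $59403623175$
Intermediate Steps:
$o = 18790$ ($o = \left(-54\right) \left(-347\right) + 52 = 18738 + 52 = 18790$)
$\left(Y + s{\left(506 \right)}\right) \left(o + 69185\right) = \left(419197 + 506^{2}\right) \left(18790 + 69185\right) = \left(419197 + 256036\right) 87975 = 675233 \cdot 87975 = 59403623175$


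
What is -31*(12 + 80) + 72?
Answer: -2780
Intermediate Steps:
-31*(12 + 80) + 72 = -31*92 + 72 = -2852 + 72 = -2780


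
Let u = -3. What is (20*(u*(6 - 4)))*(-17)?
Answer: 2040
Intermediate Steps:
(20*(u*(6 - 4)))*(-17) = (20*(-3*(6 - 4)))*(-17) = (20*(-3*2))*(-17) = (20*(-6))*(-17) = -120*(-17) = 2040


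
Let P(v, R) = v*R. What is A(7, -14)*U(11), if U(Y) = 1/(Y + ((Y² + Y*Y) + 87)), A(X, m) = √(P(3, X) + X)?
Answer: √7/170 ≈ 0.015563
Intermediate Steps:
P(v, R) = R*v
A(X, m) = 2*√X (A(X, m) = √(X*3 + X) = √(3*X + X) = √(4*X) = 2*√X)
U(Y) = 1/(87 + Y + 2*Y²) (U(Y) = 1/(Y + ((Y² + Y²) + 87)) = 1/(Y + (2*Y² + 87)) = 1/(Y + (87 + 2*Y²)) = 1/(87 + Y + 2*Y²))
A(7, -14)*U(11) = (2*√7)/(87 + 11 + 2*11²) = (2*√7)/(87 + 11 + 2*121) = (2*√7)/(87 + 11 + 242) = (2*√7)/340 = (2*√7)*(1/340) = √7/170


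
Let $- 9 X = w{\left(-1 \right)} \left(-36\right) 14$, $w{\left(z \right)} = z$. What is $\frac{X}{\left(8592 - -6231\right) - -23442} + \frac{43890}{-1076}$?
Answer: $- \frac{839755553}{20586570} \approx -40.791$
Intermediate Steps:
$X = -56$ ($X = - \frac{\left(-1\right) \left(-36\right) 14}{9} = - \frac{36 \cdot 14}{9} = \left(- \frac{1}{9}\right) 504 = -56$)
$\frac{X}{\left(8592 - -6231\right) - -23442} + \frac{43890}{-1076} = - \frac{56}{\left(8592 - -6231\right) - -23442} + \frac{43890}{-1076} = - \frac{56}{\left(8592 + 6231\right) + 23442} + 43890 \left(- \frac{1}{1076}\right) = - \frac{56}{14823 + 23442} - \frac{21945}{538} = - \frac{56}{38265} - \frac{21945}{538} = - \frac{839755553}{20586570}$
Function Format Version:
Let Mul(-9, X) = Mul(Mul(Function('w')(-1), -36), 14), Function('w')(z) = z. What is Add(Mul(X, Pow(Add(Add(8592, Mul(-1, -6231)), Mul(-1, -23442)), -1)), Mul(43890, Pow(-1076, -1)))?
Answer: Rational(-839755553, 20586570) ≈ -40.791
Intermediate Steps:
X = -56 (X = Mul(Rational(-1, 9), Mul(Mul(-1, -36), 14)) = Mul(Rational(-1, 9), Mul(36, 14)) = Mul(Rational(-1, 9), 504) = -56)
Add(Mul(X, Pow(Add(Add(8592, Mul(-1, -6231)), Mul(-1, -23442)), -1)), Mul(43890, Pow(-1076, -1))) = Add(Mul(-56, Pow(Add(Add(8592, Mul(-1, -6231)), Mul(-1, -23442)), -1)), Mul(43890, Pow(-1076, -1))) = Add(Mul(-56, Pow(Add(Add(8592, 6231), 23442), -1)), Mul(43890, Rational(-1, 1076))) = Add(Mul(-56, Pow(Add(14823, 23442), -1)), Rational(-21945, 538)) = Add(Mul(-56, Pow(38265, -1)), Rational(-21945, 538)) = Add(Mul(-56, Rational(1, 38265)), Rational(-21945, 538)) = Add(Rational(-56, 38265), Rational(-21945, 538)) = Rational(-839755553, 20586570)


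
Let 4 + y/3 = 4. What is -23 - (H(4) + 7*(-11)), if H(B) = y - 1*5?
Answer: 59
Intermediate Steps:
y = 0 (y = -12 + 3*4 = -12 + 12 = 0)
H(B) = -5 (H(B) = 0 - 1*5 = 0 - 5 = -5)
-23 - (H(4) + 7*(-11)) = -23 - (-5 + 7*(-11)) = -23 - (-5 - 77) = -23 - 1*(-82) = -23 + 82 = 59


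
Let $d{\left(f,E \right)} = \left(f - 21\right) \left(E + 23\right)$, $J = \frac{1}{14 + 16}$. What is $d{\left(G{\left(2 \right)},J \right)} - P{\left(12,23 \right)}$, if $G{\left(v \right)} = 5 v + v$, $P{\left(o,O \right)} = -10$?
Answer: $- \frac{1973}{10} \approx -197.3$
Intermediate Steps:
$J = \frac{1}{30} \approx 0.033333$
$G{\left(v \right)} = 6 v$
$d{\left(f,E \right)} = \left(-21 + f\right) \left(23 + E\right)$
$d{\left(G{\left(2 \right)},J \right)} - P{\left(12,23 \right)} = \left(-483 - \frac{7}{10} + 23 \cdot 6 \cdot 2 + \frac{6 \cdot 2}{30}\right) - -10 = \left(-483 - \frac{7}{10} + 23 \cdot 12 + \frac{1}{30} \cdot 12\right) + 10 = \left(-483 - \frac{7}{10} + 276 + \frac{2}{5}\right) + 10 = - \frac{2073}{10} + 10 = - \frac{1973}{10}$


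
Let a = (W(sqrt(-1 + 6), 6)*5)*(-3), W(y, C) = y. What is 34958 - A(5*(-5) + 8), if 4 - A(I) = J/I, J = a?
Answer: 34954 + 15*sqrt(5)/17 ≈ 34956.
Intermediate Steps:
a = -15*sqrt(5) (a = (sqrt(-1 + 6)*5)*(-3) = (sqrt(5)*5)*(-3) = (5*sqrt(5))*(-3) = -15*sqrt(5) ≈ -33.541)
J = -15*sqrt(5) ≈ -33.541
A(I) = 4 + 15*sqrt(5)/I (A(I) = 4 - (-15*sqrt(5))/I = 4 - (-15)*sqrt(5)/I = 4 + 15*sqrt(5)/I)
34958 - A(5*(-5) + 8) = 34958 - (4 + 15*sqrt(5)/(5*(-5) + 8)) = 34958 - (4 + 15*sqrt(5)/(-25 + 8)) = 34958 - (4 + 15*sqrt(5)/(-17)) = 34958 - (4 + 15*sqrt(5)*(-1/17)) = 34958 - (4 - 15*sqrt(5)/17) = 34958 + (-4 + 15*sqrt(5)/17) = 34954 + 15*sqrt(5)/17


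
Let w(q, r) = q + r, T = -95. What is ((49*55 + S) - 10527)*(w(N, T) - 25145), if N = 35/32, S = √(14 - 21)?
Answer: 790684455/4 - 807645*I*√7/32 ≈ 1.9767e+8 - 66776.0*I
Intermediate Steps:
S = I*√7 (S = √(-7) = I*√7 ≈ 2.6458*I)
N = 35/32 (N = 35*(1/32) = 35/32 ≈ 1.0938)
((49*55 + S) - 10527)*(w(N, T) - 25145) = ((49*55 + I*√7) - 10527)*((35/32 - 95) - 25145) = ((2695 + I*√7) - 10527)*(-3005/32 - 25145) = (-7832 + I*√7)*(-807645/32) = 790684455/4 - 807645*I*√7/32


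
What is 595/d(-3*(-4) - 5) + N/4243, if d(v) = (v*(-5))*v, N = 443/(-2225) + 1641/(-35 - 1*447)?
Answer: -77383944207/31852837450 ≈ -2.4294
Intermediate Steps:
N = -3864751/1072450 (N = 443*(-1/2225) + 1641/(-35 - 447) = -443/2225 + 1641/(-482) = -443/2225 + 1641*(-1/482) = -443/2225 - 1641/482 = -3864751/1072450 ≈ -3.6037)
d(v) = -5*v² (d(v) = (-5*v)*v = -5*v²)
595/d(-3*(-4) - 5) + N/4243 = 595/((-5*(-3*(-4) - 5)²)) - 3864751/1072450/4243 = 595/((-5*(12 - 5)²)) - 3864751/1072450*1/4243 = 595/((-5*7²)) - 3864751/4550405350 = 595/((-5*49)) - 3864751/4550405350 = 595/(-245) - 3864751/4550405350 = 595*(-1/245) - 3864751/4550405350 = -17/7 - 3864751/4550405350 = -77383944207/31852837450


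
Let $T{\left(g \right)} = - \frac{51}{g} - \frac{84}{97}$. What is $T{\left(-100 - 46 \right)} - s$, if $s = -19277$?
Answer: $\frac{272993557}{14162} \approx 19276.0$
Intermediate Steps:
$T{\left(g \right)} = - \frac{84}{97} - \frac{51}{g}$ ($T{\left(g \right)} = - \frac{51}{g} - \frac{84}{97} = - \frac{84}{97} - \frac{51}{g}$)
$T{\left(-100 - 46 \right)} - s = \left(- \frac{84}{97} - \frac{51}{-100 - 46}\right) - -19277 = \left(- \frac{84}{97} - \frac{51}{-146}\right) + 19277 = \left(- \frac{84}{97} - - \frac{51}{146}\right) + 19277 = \left(- \frac{84}{97} + \frac{51}{146}\right) + 19277 = - \frac{7317}{14162} + 19277 = \frac{272993557}{14162}$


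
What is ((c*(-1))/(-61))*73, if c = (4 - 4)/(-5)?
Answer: 0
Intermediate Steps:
c = 0 (c = 0*(-⅕) = 0)
((c*(-1))/(-61))*73 = ((0*(-1))/(-61))*73 = (0*(-1/61))*73 = 0*73 = 0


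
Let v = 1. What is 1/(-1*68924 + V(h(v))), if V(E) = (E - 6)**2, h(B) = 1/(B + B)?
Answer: -4/275575 ≈ -1.4515e-5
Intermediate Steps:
h(B) = 1/(2*B)
V(E) = (-6 + E)**2
1/(-1*68924 + V(h(v))) = 1/(-1*68924 + (-6 + (1/2)/1)**2) = 1/(-68924 + (-6 + (1/2)*1)**2) = 1/(-68924 + (-6 + 1/2)**2) = 1/(-68924 + (-11/2)**2) = 1/(-68924 + 121/4) = 1/(-275575/4) = -4/275575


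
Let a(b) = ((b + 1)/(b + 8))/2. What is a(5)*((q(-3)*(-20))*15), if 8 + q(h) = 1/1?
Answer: 6300/13 ≈ 484.62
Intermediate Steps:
q(h) = -7 (q(h) = -8 + 1/1 = -8 + 1 = -7)
a(b) = (1 + b)/(2*(8 + b)) (a(b) = ((1 + b)/(8 + b))*(½) = (1 + b)/(2*(8 + b)))
a(5)*((q(-3)*(-20))*15) = ((1 + 5)/(2*(8 + 5)))*(-7*(-20)*15) = ((½)*6/13)*(140*15) = ((½)*(1/13)*6)*2100 = (3/13)*2100 = 6300/13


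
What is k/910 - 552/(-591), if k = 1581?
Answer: 478897/179270 ≈ 2.6714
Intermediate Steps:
k/910 - 552/(-591) = 1581/910 - 552/(-591) = 1581*(1/910) - 552*(-1/591) = 1581/910 + 184/197 = 478897/179270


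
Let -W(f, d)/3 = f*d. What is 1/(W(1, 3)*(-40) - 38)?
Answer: 1/322 ≈ 0.0031056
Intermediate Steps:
W(f, d) = -3*d*f (W(f, d) = -3*f*d = -3*d*f)
1/(W(1, 3)*(-40) - 38) = 1/(-3*3*1*(-40) - 38) = 1/(-9*(-40) - 38) = 1/(360 - 38) = 1/322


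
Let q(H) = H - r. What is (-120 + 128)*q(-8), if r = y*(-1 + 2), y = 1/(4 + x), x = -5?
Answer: -56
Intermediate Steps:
y = -1 (y = 1/(4 - 5) = 1/(-1) = -1)
r = -1 (r = -(-1 + 2) = -1*1 = -1)
q(H) = 1 + H (q(H) = H - 1*(-1) = H + 1 = 1 + H)
(-120 + 128)*q(-8) = (-120 + 128)*(1 - 8) = 8*(-7) = -56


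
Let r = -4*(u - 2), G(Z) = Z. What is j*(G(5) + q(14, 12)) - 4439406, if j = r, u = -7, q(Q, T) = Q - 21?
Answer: -4439478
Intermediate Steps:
q(Q, T) = -21 + Q
r = 36 (r = -4*(-7 - 2) = -4*(-9) = 36)
j = 36
j*(G(5) + q(14, 12)) - 4439406 = 36*(5 + (-21 + 14)) - 4439406 = 36*(5 - 7) - 4439406 = 36*(-2) - 4439406 = -72 - 4439406 = -4439478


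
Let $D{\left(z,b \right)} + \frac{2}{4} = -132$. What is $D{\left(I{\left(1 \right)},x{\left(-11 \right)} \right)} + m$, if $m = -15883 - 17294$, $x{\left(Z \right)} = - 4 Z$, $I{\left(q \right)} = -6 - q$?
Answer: $- \frac{66619}{2} \approx -33310.0$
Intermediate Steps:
$m = -33177$
$D{\left(z,b \right)} = - \frac{265}{2}$ ($D{\left(z,b \right)} = - \frac{1}{2} - 132 = - \frac{265}{2}$)
$D{\left(I{\left(1 \right)},x{\left(-11 \right)} \right)} + m = - \frac{265}{2} - 33177 = - \frac{66619}{2}$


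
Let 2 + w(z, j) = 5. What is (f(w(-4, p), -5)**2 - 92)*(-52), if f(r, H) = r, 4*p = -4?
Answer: 4316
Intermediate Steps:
p = -1 (p = (1/4)*(-4) = -1)
w(z, j) = 3 (w(z, j) = -2 + 5 = 3)
(f(w(-4, p), -5)**2 - 92)*(-52) = (3**2 - 92)*(-52) = (9 - 92)*(-52) = -83*(-52) = 4316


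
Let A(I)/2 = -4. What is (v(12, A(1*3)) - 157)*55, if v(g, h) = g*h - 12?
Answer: -14575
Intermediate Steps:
A(I) = -8 (A(I) = 2*(-4) = -8)
v(g, h) = -12 + g*h
(v(12, A(1*3)) - 157)*55 = ((-12 + 12*(-8)) - 157)*55 = ((-12 - 96) - 157)*55 = (-108 - 157)*55 = -265*55 = -14575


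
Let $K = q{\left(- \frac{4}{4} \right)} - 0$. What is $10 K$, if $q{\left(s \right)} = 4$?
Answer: $40$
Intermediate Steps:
$K = 4$ ($K = 4 - 0 = 4 + 0 = 4$)
$10 K = 10 \cdot 4 = 40$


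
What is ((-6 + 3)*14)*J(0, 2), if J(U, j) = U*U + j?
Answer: -84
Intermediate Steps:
J(U, j) = j + U² (J(U, j) = U² + j = j + U²)
((-6 + 3)*14)*J(0, 2) = ((-6 + 3)*14)*(2 + 0²) = (-3*14)*(2 + 0) = -42*2 = -84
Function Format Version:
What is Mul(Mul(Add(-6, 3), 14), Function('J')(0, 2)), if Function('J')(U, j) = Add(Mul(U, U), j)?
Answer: -84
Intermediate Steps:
Function('J')(U, j) = Add(j, Pow(U, 2)) (Function('J')(U, j) = Add(Pow(U, 2), j) = Add(j, Pow(U, 2)))
Mul(Mul(Add(-6, 3), 14), Function('J')(0, 2)) = Mul(Mul(Add(-6, 3), 14), Add(2, Pow(0, 2))) = Mul(Mul(-3, 14), Add(2, 0)) = Mul(-42, 2) = -84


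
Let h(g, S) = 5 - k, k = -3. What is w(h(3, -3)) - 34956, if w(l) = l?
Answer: -34948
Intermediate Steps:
h(g, S) = 8 (h(g, S) = 5 - 1*(-3) = 5 + 3 = 8)
w(h(3, -3)) - 34956 = 8 - 34956 = -34948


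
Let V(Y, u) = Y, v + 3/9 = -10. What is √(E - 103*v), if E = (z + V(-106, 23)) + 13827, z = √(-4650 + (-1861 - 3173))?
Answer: √(133068 + 54*I*√269)/3 ≈ 121.6 + 0.40465*I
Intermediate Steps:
v = -31/3 (v = -⅓ - 10 = -31/3 ≈ -10.333)
z = 6*I*√269 (z = √(-4650 - 5034) = √(-9684) = 6*I*√269 ≈ 98.407*I)
E = 13721 + 6*I*√269 (E = (6*I*√269 - 106) + 13827 = (-106 + 6*I*√269) + 13827 = 13721 + 6*I*√269 ≈ 13721.0 + 98.407*I)
√(E - 103*v) = √((13721 + 6*I*√269) - 103*(-31/3)) = √((13721 + 6*I*√269) + 3193/3) = √(44356/3 + 6*I*√269)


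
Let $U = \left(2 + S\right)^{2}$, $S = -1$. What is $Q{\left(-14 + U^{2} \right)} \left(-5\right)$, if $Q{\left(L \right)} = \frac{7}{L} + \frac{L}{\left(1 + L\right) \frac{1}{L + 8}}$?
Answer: $\frac{4645}{156} \approx 29.776$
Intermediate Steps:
$U = 1$ ($U = \left(2 - 1\right)^{2} = 1^{2} = 1$)
$Q{\left(L \right)} = \frac{7}{L} + \frac{L \left(8 + L\right)}{1 + L}$ ($Q{\left(L \right)} = \frac{7}{L} + \frac{L}{\left(1 + L\right) \frac{1}{8 + L}} = \frac{7}{L} + \frac{L}{\frac{1}{8 + L} \left(1 + L\right)} = \frac{7}{L} + L \frac{8 + L}{1 + L} = \frac{7}{L} + \frac{L \left(8 + L\right)}{1 + L}$)
$Q{\left(-14 + U^{2} \right)} \left(-5\right) = \frac{7 + \left(-14 + 1^{2}\right)^{3} + 7 \left(-14 + 1^{2}\right) + 8 \left(-14 + 1^{2}\right)^{2}}{\left(-14 + 1^{2}\right) \left(1 - \left(14 - 1^{2}\right)\right)} \left(-5\right) = \frac{7 + \left(-14 + 1\right)^{3} + 7 \left(-14 + 1\right) + 8 \left(-14 + 1\right)^{2}}{\left(-14 + 1\right) \left(1 + \left(-14 + 1\right)\right)} \left(-5\right) = \frac{7 + \left(-13\right)^{3} + 7 \left(-13\right) + 8 \left(-13\right)^{2}}{\left(-13\right) \left(1 - 13\right)} \left(-5\right) = - \frac{7 - 2197 - 91 + 8 \cdot 169}{13 \left(-12\right)} \left(-5\right) = \left(- \frac{1}{13}\right) \left(- \frac{1}{12}\right) \left(7 - 2197 - 91 + 1352\right) \left(-5\right) = \left(- \frac{1}{13}\right) \left(- \frac{1}{12}\right) \left(-929\right) \left(-5\right) = \left(- \frac{929}{156}\right) \left(-5\right) = \frac{4645}{156}$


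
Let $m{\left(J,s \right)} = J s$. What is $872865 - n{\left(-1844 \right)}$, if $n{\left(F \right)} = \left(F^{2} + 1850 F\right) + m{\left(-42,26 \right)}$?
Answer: $885021$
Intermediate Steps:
$n{\left(F \right)} = -1092 + F^{2} + 1850 F$ ($n{\left(F \right)} = \left(F^{2} + 1850 F\right) - 1092 = -1092 + F^{2} + 1850 F$)
$872865 - n{\left(-1844 \right)} = 872865 - \left(-1092 + \left(-1844\right)^{2} + 1850 \left(-1844\right)\right) = 872865 - \left(-1092 + 3400336 - 3411400\right) = 872865 - -12156 = 872865 + 12156 = 885021$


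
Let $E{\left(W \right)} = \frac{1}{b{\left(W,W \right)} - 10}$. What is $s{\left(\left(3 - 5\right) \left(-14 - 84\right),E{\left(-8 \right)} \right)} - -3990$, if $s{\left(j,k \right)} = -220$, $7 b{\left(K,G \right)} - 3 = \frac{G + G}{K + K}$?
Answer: $3770$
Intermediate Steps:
$b{\left(K,G \right)} = \frac{3}{7} + \frac{G}{7 K}$ ($b{\left(K,G \right)} = \frac{3}{7} + \frac{\left(G + G\right) \frac{1}{K + K}}{7} = \frac{3}{7} + \frac{2 G \frac{1}{2 K}}{7} = \frac{3}{7} + \frac{G \frac{1}{K}}{7} = \frac{3}{7} + \frac{G}{7 K}$)
$E{\left(W \right)} = - \frac{7}{66}$ ($E{\left(W \right)} = \frac{1}{\frac{W + 3 W}{7 W} - 10} = \frac{1}{\frac{4 W}{7 W} - 10} = \frac{1}{\frac{4}{7} - 10} = \frac{1}{- \frac{66}{7}} = - \frac{7}{66}$)
$s{\left(\left(3 - 5\right) \left(-14 - 84\right),E{\left(-8 \right)} \right)} - -3990 = -220 - -3990 = -220 + 3990 = 3770$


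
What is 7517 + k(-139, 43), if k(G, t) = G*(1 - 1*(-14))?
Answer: 5432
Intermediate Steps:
k(G, t) = 15*G (k(G, t) = G*(1 + 14) = G*15 = 15*G)
7517 + k(-139, 43) = 7517 + 15*(-139) = 7517 - 2085 = 5432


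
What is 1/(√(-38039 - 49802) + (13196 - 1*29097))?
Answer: -15901/252929642 - I*√87841/252929642 ≈ -6.2867e-5 - 1.1718e-6*I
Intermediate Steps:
1/(√(-38039 - 49802) + (13196 - 1*29097)) = 1/(√(-87841) + (13196 - 29097)) = 1/(I*√87841 - 15901) = 1/(-15901 + I*√87841)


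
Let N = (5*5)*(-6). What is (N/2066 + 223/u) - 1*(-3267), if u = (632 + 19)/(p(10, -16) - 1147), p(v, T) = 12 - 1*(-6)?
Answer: 1936877825/672483 ≈ 2880.2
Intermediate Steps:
N = -150 (N = 25*(-6) = -150)
p(v, T) = 18 (p(v, T) = 12 + 6 = 18)
u = -651/1129 (u = (632 + 19)/(18 - 1147) = 651/(-1129) = 651*(-1/1129) = -651/1129 ≈ -0.57662)
(N/2066 + 223/u) - 1*(-3267) = (-150/2066 + 223/(-651/1129)) - 1*(-3267) = (-150*1/2066 + 223*(-1129/651)) + 3267 = (-75/1033 - 251767/651) + 3267 = -260124136/672483 + 3267 = 1936877825/672483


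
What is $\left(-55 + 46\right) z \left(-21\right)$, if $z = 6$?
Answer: $1134$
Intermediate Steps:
$\left(-55 + 46\right) z \left(-21\right) = \left(-55 + 46\right) 6 \left(-21\right) = \left(-9\right) \left(-126\right) = 1134$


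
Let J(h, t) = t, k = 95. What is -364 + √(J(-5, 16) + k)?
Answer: -364 + √111 ≈ -353.46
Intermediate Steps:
-364 + √(J(-5, 16) + k) = -364 + √(16 + 95) = -364 + √111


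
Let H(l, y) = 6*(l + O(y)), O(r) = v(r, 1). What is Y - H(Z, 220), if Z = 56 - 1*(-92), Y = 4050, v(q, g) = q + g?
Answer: 1836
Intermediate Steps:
v(q, g) = g + q
O(r) = 1 + r
Z = 148 (Z = 56 + 92 = 148)
H(l, y) = 6 + 6*l + 6*y (H(l, y) = 6*(l + (1 + y)) = 6*(1 + l + y) = 6 + 6*l + 6*y)
Y - H(Z, 220) = 4050 - (6 + 6*148 + 6*220) = 4050 - (6 + 888 + 1320) = 4050 - 1*2214 = 4050 - 2214 = 1836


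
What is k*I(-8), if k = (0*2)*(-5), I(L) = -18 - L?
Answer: 0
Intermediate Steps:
k = 0 (k = 0*(-5) = 0)
k*I(-8) = 0*(-18 - 1*(-8)) = 0*(-18 + 8) = 0*(-10) = 0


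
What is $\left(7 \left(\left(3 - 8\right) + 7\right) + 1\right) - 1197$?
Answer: $-1182$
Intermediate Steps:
$\left(7 \left(\left(3 - 8\right) + 7\right) + 1\right) - 1197 = \left(7 \left(-5 + 7\right) + 1\right) - 1197 = \left(7 \cdot 2 + 1\right) - 1197 = \left(14 + 1\right) - 1197 = 15 - 1197 = -1182$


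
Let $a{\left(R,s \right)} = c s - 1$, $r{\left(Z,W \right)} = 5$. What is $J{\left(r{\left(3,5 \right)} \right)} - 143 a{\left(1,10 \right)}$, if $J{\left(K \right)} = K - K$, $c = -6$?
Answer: $8723$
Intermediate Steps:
$a{\left(R,s \right)} = -1 - 6 s$ ($a{\left(R,s \right)} = - 6 s - 1 = -1 - 6 s$)
$J{\left(K \right)} = 0$
$J{\left(r{\left(3,5 \right)} \right)} - 143 a{\left(1,10 \right)} = 0 - 143 \left(-1 - 60\right) = 0 - -8723 = 0 + 8723 = 8723$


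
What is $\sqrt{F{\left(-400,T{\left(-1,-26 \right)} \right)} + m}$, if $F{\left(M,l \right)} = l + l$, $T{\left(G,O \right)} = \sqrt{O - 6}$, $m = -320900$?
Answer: $2 \sqrt{-80225 + 2 i \sqrt{2}} \approx 0.009986 + 566.48 i$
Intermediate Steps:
$T{\left(G,O \right)} = \sqrt{-6 + O}$
$F{\left(M,l \right)} = 2 l$
$\sqrt{F{\left(-400,T{\left(-1,-26 \right)} \right)} + m} = \sqrt{2 \sqrt{-6 - 26} - 320900} = \sqrt{2 \sqrt{-32} - 320900} = \sqrt{2 \cdot 4 i \sqrt{2} - 320900} = \sqrt{8 i \sqrt{2} - 320900} = \sqrt{-320900 + 8 i \sqrt{2}}$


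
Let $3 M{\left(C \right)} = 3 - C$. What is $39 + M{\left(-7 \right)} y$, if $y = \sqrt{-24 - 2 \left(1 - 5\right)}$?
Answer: $39 + \frac{40 i}{3} \approx 39.0 + 13.333 i$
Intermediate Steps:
$M{\left(C \right)} = 1 - \frac{C}{3}$ ($M{\left(C \right)} = \frac{3 - C}{3} = 1 - \frac{C}{3}$)
$y = 4 i$ ($y = \sqrt{-24 - -8} = \sqrt{-24 + 8} = \sqrt{-16} = 4 i \approx 4.0 i$)
$39 + M{\left(-7 \right)} y = 39 + \left(1 - - \frac{7}{3}\right) 4 i = 39 + \left(1 + \frac{7}{3}\right) 4 i = 39 + \frac{10 \cdot 4 i}{3} = 39 + \frac{40 i}{3}$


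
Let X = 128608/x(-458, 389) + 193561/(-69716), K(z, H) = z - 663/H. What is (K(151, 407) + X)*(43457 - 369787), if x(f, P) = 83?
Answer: -651749180041181855/1177538098 ≈ -5.5348e+8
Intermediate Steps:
X = 8949969765/5786428 (X = 128608/83 + 193561/(-69716) = 128608*(1/83) + 193561*(-1/69716) = 128608/83 - 193561/69716 = 8949969765/5786428 ≈ 1546.7)
(K(151, 407) + X)*(43457 - 369787) = ((151 - 663/407) + 8949969765/5786428)*(43457 - 369787) = ((151 - 663*1/407) + 8949969765/5786428)*(-326330) = ((151 - 663/407) + 8949969765/5786428)*(-326330) = (60794/407 + 8949969765/5786428)*(-326330) = (3994417798187/2355076196)*(-326330) = -651749180041181855/1177538098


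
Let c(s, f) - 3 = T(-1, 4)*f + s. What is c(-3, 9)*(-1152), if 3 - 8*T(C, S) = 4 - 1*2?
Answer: -1296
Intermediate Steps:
T(C, S) = ⅛ (T(C, S) = 3/8 - (4 - 1*2)/8 = 3/8 - (4 - 2)/8 = 3/8 - ⅛*2 = 3/8 - ¼ = ⅛)
c(s, f) = 3 + s + f/8 (c(s, f) = 3 + (f/8 + s) = 3 + (s + f/8) = 3 + s + f/8)
c(-3, 9)*(-1152) = (3 - 3 + (⅛)*9)*(-1152) = (3 - 3 + 9/8)*(-1152) = (9/8)*(-1152) = -1296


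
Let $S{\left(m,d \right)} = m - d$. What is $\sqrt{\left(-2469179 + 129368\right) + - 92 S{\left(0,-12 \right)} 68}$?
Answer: $i \sqrt{2414883} \approx 1554.0 i$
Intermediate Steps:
$\sqrt{\left(-2469179 + 129368\right) + - 92 S{\left(0,-12 \right)} 68} = \sqrt{\left(-2469179 + 129368\right) + - 92 \left(0 - -12\right) 68} = \sqrt{-2339811 + - 92 \left(0 + 12\right) 68} = \sqrt{-2339811 + \left(-92\right) 12 \cdot 68} = \sqrt{-2339811 - 75072} = \sqrt{-2414883} = i \sqrt{2414883}$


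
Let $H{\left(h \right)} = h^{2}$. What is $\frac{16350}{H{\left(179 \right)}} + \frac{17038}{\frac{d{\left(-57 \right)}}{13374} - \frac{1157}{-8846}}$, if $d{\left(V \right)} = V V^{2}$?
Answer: $- \frac{896648005430881}{722143422305} \approx -1241.6$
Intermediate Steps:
$d{\left(V \right)} = V^{3}$
$\frac{16350}{H{\left(179 \right)}} + \frac{17038}{\frac{d{\left(-57 \right)}}{13374} - \frac{1157}{-8846}} = \frac{16350}{179^{2}} + \frac{17038}{\frac{\left(-57\right)^{3}}{13374} - \frac{1157}{-8846}} = \frac{16350}{32041} + \frac{17038}{\left(-185193\right) \frac{1}{13374} - - \frac{1157}{8846}} = 16350 \cdot \frac{1}{32041} + \frac{17038}{- \frac{20577}{1486} + \frac{1157}{8846}} = \frac{16350}{32041} + \frac{17038}{- \frac{45076210}{3286289}} = \frac{16350}{32041} + 17038 \left(- \frac{3286289}{45076210}\right) = \frac{16350}{32041} - \frac{27995895991}{22538105} = - \frac{896648005430881}{722143422305}$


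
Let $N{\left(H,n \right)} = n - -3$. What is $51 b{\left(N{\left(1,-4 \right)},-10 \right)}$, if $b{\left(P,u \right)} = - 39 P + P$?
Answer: $1938$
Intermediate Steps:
$N{\left(H,n \right)} = 3 + n$ ($N{\left(H,n \right)} = n + 3 = 3 + n$)
$b{\left(P,u \right)} = - 38 P$
$51 b{\left(N{\left(1,-4 \right)},-10 \right)} = 51 \left(- 38 \left(3 - 4\right)\right) = 51 \left(\left(-38\right) \left(-1\right)\right) = 51 \cdot 38 = 1938$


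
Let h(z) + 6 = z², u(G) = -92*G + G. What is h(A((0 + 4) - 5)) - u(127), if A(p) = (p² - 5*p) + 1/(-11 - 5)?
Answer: 2966081/256 ≈ 11586.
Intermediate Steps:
u(G) = -91*G
A(p) = -1/16 + p² - 5*p (A(p) = (p² - 5*p) + 1/(-16) = (p² - 5*p) - 1/16 = -1/16 + p² - 5*p)
h(z) = -6 + z²
h(A((0 + 4) - 5)) - u(127) = (-6 + (-1/16 + ((0 + 4) - 5)² - 5*((0 + 4) - 5))²) - (-91)*127 = (-6 + (-1/16 + (4 - 5)² - 5*(4 - 5))²) - 1*(-11557) = (-6 + (-1/16 + (-1)² - 5*(-1))²) + 11557 = (-6 + (-1/16 + 1 + 5)²) + 11557 = (-6 + (95/16)²) + 11557 = (-6 + 9025/256) + 11557 = 7489/256 + 11557 = 2966081/256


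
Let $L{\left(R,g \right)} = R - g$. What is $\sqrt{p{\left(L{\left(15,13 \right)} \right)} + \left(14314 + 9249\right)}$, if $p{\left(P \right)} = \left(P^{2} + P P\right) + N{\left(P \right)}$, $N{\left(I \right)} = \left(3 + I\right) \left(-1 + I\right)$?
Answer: $2 \sqrt{5894} \approx 153.54$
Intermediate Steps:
$N{\left(I \right)} = \left(-1 + I\right) \left(3 + I\right)$
$p{\left(P \right)} = -3 + 2 P + 3 P^{2}$ ($p{\left(P \right)} = \left(P^{2} + P P\right) + \left(-3 + P^{2} + 2 P\right) = \left(P^{2} + P^{2}\right) + \left(-3 + P^{2} + 2 P\right) = 2 P^{2} + \left(-3 + P^{2} + 2 P\right) = -3 + 2 P + 3 P^{2}$)
$\sqrt{p{\left(L{\left(15,13 \right)} \right)} + \left(14314 + 9249\right)} = \sqrt{\left(-3 + 2 \left(15 - 13\right) + 3 \left(15 - 13\right)^{2}\right) + \left(14314 + 9249\right)} = \sqrt{\left(-3 + 2 \left(15 - 13\right) + 3 \left(15 - 13\right)^{2}\right) + 23563} = \sqrt{\left(-3 + 2 \cdot 2 + 3 \cdot 2^{2}\right) + 23563} = \sqrt{\left(-3 + 4 + 3 \cdot 4\right) + 23563} = \sqrt{\left(-3 + 4 + 12\right) + 23563} = \sqrt{13 + 23563} = \sqrt{23576} = 2 \sqrt{5894}$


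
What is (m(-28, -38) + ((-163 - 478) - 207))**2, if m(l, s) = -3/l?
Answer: 563635081/784 ≈ 7.1892e+5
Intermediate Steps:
(m(-28, -38) + ((-163 - 478) - 207))**2 = (-3/(-28) + ((-163 - 478) - 207))**2 = (-3*(-1/28) + (-641 - 207))**2 = (3/28 - 848)**2 = (-23741/28)**2 = 563635081/784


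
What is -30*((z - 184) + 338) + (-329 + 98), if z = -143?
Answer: -561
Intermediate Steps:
-30*((z - 184) + 338) + (-329 + 98) = -30*((-143 - 184) + 338) + (-329 + 98) = -30*(-327 + 338) - 231 = -30*11 - 231 = -330 - 231 = -561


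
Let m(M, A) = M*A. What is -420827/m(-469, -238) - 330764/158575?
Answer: -1547062399/264185950 ≈ -5.8560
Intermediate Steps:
m(M, A) = A*M
-420827/m(-469, -238) - 330764/158575 = -420827/((-238*(-469))) - 330764/158575 = -420827/111622 - 330764*1/158575 = -420827*1/111622 - 330764/158575 = -6281/1666 - 330764/158575 = -1547062399/264185950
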